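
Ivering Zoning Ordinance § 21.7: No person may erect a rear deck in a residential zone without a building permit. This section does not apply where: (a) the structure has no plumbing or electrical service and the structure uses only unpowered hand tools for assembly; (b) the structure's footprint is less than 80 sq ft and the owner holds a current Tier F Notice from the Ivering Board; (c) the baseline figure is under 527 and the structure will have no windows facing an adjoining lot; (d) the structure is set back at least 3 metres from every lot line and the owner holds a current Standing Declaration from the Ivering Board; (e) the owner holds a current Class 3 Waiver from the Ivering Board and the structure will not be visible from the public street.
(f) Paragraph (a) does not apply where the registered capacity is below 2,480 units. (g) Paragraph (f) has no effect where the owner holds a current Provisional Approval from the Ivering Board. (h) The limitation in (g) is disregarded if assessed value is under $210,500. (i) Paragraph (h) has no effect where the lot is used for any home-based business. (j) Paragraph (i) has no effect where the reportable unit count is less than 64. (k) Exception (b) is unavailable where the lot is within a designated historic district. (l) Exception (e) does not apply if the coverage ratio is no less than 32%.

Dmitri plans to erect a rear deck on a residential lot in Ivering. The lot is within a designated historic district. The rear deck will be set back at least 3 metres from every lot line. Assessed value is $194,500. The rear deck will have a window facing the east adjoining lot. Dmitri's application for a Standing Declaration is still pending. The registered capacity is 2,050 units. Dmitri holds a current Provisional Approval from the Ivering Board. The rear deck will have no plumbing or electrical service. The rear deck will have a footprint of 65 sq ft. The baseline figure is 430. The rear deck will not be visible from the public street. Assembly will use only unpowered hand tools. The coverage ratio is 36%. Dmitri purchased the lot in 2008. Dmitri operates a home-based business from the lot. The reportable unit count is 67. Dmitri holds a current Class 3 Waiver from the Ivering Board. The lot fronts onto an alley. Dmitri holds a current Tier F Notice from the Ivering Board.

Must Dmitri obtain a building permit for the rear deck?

All of (a)'s requirements are met (there is no plumbing or electrical service; assembly uses only hand tools). Considering the limiting provisions: (f) applies (the registered capacity is 2,050 units, below the 2,480 units limit), but is overridden by (g): (g) operates against (f): a current Provisional Approval is held. (h) would limit (g) — assessed value is $194,500, under the $210,500 limit — but (i) sets (h) aside: (i) operates against (h): a home-based business operates on the lot. (j), which would lift (i), is not engaged — the reportable unit count is 67, not less than 64. Exception (a) stands.
Exception (b): the structure's footprint is 65 sq ft, less than the 80 sq ft limit; a current Tier F Notice is held — every condition holds. However, paragraph (k) must be considered: (k) is triggered — the lot is in a historic district. So (b) is unavailable.
Exception (c) fails — a window faces an adjoining lot.
Exception (d) fails — the Standing Declaration is not current.
Exception (e) is satisfied on its face — a current Class 3 Waiver is held; the structure will not be visible from the street. However, paragraph (l) must be considered: (l) is engaged — the coverage ratio is 36%, meeting the 32% threshold. Exception (e) does not apply.

No — exception (a) applies; Dmitri does not need a building permit.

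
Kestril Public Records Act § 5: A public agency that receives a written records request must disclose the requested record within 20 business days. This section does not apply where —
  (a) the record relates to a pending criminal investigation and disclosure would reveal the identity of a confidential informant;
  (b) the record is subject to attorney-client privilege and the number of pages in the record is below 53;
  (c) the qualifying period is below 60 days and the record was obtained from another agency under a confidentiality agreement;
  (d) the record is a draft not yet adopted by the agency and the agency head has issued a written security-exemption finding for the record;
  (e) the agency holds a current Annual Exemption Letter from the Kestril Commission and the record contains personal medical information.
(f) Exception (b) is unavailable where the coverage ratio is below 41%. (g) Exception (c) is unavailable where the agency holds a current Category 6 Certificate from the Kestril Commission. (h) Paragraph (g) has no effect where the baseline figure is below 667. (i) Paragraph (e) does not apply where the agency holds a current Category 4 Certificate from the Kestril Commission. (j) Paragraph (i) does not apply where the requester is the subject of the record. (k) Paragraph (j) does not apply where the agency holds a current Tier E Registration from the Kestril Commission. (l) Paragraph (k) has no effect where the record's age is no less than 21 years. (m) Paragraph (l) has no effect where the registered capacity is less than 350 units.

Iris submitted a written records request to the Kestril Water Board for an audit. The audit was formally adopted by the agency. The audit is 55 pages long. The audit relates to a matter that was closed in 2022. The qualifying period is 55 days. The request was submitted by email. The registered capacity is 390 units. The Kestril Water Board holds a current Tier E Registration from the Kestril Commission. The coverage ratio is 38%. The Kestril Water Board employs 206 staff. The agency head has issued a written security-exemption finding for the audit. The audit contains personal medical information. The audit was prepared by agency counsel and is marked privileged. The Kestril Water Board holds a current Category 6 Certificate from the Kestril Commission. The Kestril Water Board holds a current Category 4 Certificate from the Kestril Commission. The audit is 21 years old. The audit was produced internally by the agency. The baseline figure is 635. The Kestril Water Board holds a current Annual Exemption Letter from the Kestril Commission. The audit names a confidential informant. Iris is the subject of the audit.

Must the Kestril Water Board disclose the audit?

Exception (a) fails — the audit relates to a closed matter.
Exception (b) requires that the number of pages in the record is below 53; but the number of pages in the record is 55, not below 53, so (b) is unavailable.
Exception (c) does not apply: the audit was produced internally.
Exception (d) requires that the record is a draft not yet adopted by the agency; but the audit has been formally adopted, so (d) is unavailable.
Exception (e): a current Annual Exemption Letter is held; the audit contains personal medical information — every condition holds. Applying paragraphs (i)–(m): (i) is triggered (a current Category 4 Certificate is held), but yields to (j): (j) operates against (i): Iris is the subject of the audit. (k) is engaged (a current Tier E Registration is held), but is set aside by (l): (l) operates against (k): the record's age is 21 years, meeting the 21 years threshold. (m), which would lift (l), is inapplicable — the registered capacity is 390 units, not less than 350 units. So (e) applies.

No — exception (e) applies; the Kestril Water Board is not required to disclose the audit.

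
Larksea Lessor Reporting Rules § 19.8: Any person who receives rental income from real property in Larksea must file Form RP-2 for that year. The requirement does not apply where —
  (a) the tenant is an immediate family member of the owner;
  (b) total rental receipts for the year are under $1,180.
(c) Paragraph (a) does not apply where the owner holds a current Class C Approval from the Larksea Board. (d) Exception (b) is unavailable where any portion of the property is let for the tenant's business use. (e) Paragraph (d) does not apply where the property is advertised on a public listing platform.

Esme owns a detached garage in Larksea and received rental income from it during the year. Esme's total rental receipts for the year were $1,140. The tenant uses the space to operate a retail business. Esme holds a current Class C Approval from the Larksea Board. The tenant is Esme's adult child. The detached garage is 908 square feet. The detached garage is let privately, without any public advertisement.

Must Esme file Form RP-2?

Yes — Esme must file Form RP-2.

Exception (a)'s conditions are all satisfied: the tenant is an immediate family member. Turning to paragraph (c): (c) applies — a current Class C Approval is held. (a) is therefore removed.
Exception (b)'s conditions are all satisfied: total rental receipts for the year are $1,140, under the $1,180 limit. However, paragraphs (d)–(e) must be considered: (d) operates — the space is let for business use. (e), which would lift (d), is inapplicable — the property is let privately without advertisement. (b) is therefore removed.
Every exception is unavailable, so the rule governs.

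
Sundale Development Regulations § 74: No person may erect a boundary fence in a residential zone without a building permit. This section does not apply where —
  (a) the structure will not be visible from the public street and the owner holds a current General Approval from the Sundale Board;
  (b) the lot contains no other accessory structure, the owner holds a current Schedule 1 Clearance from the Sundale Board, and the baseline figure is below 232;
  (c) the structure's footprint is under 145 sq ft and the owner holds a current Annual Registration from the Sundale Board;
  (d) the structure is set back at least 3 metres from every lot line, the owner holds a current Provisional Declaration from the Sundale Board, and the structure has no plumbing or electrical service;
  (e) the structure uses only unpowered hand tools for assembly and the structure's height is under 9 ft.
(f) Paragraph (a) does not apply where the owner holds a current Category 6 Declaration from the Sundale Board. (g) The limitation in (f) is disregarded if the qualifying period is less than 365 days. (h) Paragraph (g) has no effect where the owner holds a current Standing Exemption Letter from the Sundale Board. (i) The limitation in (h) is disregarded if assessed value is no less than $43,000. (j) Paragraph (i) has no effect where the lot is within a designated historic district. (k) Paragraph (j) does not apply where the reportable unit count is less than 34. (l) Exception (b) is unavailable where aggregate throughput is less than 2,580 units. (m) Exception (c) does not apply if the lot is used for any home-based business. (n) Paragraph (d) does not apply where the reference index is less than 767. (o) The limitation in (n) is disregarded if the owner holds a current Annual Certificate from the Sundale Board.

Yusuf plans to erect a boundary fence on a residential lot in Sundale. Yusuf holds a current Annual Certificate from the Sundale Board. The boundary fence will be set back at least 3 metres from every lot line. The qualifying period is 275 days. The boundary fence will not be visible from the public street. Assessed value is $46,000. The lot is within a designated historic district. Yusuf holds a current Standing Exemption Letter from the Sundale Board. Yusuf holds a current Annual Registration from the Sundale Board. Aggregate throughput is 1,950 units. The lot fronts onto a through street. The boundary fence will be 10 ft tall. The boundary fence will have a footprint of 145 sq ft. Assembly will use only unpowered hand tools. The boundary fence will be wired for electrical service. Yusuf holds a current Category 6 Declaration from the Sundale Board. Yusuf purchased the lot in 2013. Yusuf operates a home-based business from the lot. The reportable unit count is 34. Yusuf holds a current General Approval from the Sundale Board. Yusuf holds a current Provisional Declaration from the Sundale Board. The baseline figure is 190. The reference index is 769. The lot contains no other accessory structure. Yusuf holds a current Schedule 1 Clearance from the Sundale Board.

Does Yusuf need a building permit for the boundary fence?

Yes — Yusuf must obtain a building permit.

Exception (a): the structure will not be visible from the street; a current General Approval is held — every condition holds. Turning to paragraphs (f)–(k): (f) operates against (a): a current Category 6 Declaration is held. (g) would limit (f) — the qualifying period is 275 days, less than the 365 days limit — but (h) sets (g) aside: (h) operates against (g): a current Standing Exemption Letter is held. (i) is engaged (assessed value is $46,000, meeting the $43,000 threshold), but is displaced by (j): (j) operates against (i): the lot is in a historic district. (k) is not engaged (the reportable unit count is 34, not less than 34), so (j) stands. Exception (a) does not apply.
All of (b)'s requirements are met (the lot has no other accessory structure; a current Schedule 1 Clearance is held; the baseline figure is 190, below the 232 limit). However, paragraph (l) must be considered: (l) operates against (b): aggregate throughput is 1,950 units, less than the 2,580 units limit. Exception (b) does not apply.
Exception (c) requires that the structure's footprint is under 145 sq ft; but the structure's footprint is 145 sq ft, not under 145 sq ft, so (c) is unavailable.
Exception (d) fails — electrical service is planned.
Exception (e) fails — the structure's height is 10 ft, not under 9 ft.
None of the exceptions is available; § 74 applies in full.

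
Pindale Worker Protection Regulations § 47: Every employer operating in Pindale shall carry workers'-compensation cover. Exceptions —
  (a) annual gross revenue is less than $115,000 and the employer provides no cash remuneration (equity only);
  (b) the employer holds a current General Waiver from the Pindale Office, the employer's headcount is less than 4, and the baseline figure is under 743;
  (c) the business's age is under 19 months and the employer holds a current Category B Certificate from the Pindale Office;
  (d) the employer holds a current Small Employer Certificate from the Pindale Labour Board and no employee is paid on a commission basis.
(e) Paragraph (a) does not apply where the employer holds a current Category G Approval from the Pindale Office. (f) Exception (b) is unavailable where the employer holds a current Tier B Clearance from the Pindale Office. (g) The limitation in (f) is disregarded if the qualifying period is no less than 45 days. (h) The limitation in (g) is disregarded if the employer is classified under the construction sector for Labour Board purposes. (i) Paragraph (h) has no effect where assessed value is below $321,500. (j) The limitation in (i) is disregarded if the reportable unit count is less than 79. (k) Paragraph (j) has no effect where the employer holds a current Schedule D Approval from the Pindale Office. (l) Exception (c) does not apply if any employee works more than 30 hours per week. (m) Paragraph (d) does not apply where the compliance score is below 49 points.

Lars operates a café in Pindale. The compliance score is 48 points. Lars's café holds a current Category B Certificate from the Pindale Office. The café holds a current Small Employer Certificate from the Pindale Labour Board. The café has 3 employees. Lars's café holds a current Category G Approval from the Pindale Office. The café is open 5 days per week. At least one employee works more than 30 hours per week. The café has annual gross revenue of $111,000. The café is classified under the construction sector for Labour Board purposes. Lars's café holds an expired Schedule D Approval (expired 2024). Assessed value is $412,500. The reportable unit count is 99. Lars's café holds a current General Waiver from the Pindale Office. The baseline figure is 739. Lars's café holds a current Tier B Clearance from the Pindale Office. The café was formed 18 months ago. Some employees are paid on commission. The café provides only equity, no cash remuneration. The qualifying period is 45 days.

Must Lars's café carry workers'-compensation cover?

Yes — Lars's café must carry workers'-compensation cover.

Exception (a) is satisfied on its face — annual gross revenue is $111,000, less than the $115,000 limit; remuneration is equity-only. But: (e) operates against (a): a current Category G Approval is held. Exception (a) does not apply.
Exception (b)'s conditions are all satisfied: a current General Waiver is held; the employer's headcount is 3, less than the 4 limit; the baseline figure is 739, under the 743 limit. But: (f) is engaged — a current Tier B Clearance is held. (g) applies (the qualifying period is 45 days, meeting the 45 days threshold), but is overridden by (h): (h) operates against (g): the café is classified under the construction sector. (i), which would lift (h), is inapplicable — assessed value is $412,500, not below $321,500. Exception (b) does not apply.
All of (c)'s requirements are met (the business's age is 18 months, under the 19 months limit; a current Category B Certificate is held). However, paragraph (l) must be considered: (l) operates against (c): at least one employee exceeds 30 hours/week. So (c) is unavailable.
Exception (d) requires that no employee is paid on a commission basis; but some employees are paid on commission, so (d) is unavailable.
None of the exceptions is available; § 47 applies in full.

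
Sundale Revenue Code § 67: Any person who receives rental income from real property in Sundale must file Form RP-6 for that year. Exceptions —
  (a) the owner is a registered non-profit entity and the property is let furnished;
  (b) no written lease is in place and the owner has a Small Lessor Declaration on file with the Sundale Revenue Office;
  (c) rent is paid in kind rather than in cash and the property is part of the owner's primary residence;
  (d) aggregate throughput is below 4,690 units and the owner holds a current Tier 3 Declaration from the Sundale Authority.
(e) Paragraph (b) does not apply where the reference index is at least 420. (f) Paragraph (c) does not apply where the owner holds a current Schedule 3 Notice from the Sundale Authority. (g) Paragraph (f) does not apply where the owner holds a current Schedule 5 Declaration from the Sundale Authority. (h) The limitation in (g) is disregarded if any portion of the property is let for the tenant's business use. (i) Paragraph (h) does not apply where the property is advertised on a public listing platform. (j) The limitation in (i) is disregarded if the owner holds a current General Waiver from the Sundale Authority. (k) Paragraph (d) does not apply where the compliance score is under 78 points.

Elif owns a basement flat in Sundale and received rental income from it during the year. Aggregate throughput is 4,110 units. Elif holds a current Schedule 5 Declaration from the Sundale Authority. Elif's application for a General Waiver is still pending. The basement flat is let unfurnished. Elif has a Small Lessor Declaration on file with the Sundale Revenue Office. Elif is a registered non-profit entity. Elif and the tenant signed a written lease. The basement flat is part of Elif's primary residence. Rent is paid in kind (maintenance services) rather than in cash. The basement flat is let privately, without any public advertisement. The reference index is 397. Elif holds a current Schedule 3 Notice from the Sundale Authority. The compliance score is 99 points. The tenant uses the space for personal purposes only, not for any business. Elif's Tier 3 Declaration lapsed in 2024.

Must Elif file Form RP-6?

Exception (a) does not apply: the property is let unfurnished.
Exception (b) does not apply: a written lease is in place.
Exception (c): rent is paid in kind; the basement flat is part of the primary residence — every condition holds. Considering the limiting provisions: (f) is engaged (a current Schedule 3 Notice is held), but yields to (g): (g) is triggered — a current Schedule 5 Declaration is held. (h) does not operate here (the space is used for personal purposes only), so (g) stands. So (c) applies.
Exception (d) fails — there is no Tier 3 Declaration in force.

No — exception (c) applies; Elif is not required to file Form RP-6.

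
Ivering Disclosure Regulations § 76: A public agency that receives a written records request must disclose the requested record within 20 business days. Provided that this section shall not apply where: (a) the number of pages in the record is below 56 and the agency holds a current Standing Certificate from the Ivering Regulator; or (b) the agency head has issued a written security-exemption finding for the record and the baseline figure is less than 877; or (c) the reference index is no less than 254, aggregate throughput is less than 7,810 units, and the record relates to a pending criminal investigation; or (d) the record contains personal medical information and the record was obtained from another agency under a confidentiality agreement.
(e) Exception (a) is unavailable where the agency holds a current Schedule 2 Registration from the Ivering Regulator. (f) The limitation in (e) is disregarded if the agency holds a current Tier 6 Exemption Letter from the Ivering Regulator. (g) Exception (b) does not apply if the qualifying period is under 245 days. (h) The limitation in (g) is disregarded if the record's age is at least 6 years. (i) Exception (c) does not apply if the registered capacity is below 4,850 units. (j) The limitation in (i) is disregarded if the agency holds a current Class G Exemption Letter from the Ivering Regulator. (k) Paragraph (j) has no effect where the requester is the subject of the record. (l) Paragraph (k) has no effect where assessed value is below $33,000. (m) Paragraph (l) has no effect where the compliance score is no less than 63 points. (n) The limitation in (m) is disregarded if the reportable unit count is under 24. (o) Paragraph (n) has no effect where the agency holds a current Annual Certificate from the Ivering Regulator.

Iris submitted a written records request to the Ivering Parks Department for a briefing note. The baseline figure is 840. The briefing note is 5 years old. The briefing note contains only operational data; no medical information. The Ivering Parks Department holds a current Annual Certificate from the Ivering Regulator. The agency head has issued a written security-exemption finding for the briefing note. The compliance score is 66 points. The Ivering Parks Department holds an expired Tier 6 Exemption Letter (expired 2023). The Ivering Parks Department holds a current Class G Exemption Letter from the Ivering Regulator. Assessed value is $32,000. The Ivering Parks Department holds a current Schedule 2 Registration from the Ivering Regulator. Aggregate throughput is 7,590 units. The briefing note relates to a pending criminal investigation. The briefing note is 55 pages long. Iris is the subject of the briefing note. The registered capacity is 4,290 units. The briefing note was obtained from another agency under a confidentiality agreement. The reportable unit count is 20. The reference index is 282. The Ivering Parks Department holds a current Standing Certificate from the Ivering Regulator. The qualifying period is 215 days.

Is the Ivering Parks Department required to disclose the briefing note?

Yes — the Ivering Parks Department must disclose the briefing note.

Exception (a) is satisfied on its face — the number of pages in the record is 55, below the 56 limit; a current Standing Certificate is held. Turning to paragraphs (e)–(f): (e) operates against (a): a current Schedule 2 Registration is held. (f), which would lift (e), is inapplicable — no current Tier 6 Exemption Letter is held. So (a) is unavailable.
Exception (b)'s conditions are all satisfied: a written security-exemption finding has been issued; the baseline figure is 840, less than the 877 limit. However, paragraphs (g)–(h) must be considered: (g) operates against (b): the qualifying period is 215 days, under the 245 days limit. (h) is not engaged (the record's age is 5 years, short of 6 years), so (g) stands. Exception (b) does not apply.
All of (c)'s requirements are met (the reference index is 282, meeting the 254 threshold; aggregate throughput is 7,590 units, less than the 7,810 units limit; the briefing note relates to a pending investigation). However, paragraphs (i)–(o) must be considered: (i) applies — the registered capacity is 4,290 units, below the 4,850 units limit. (j) is engaged (a current Class G Exemption Letter is held), but is itself disapplied by (k): (k) applies — Iris is the subject of the briefing note. (l) applies (assessed value is $32,000, below the $33,000 limit), but is overridden by (m): (m) applies — the compliance score is 66 points, meeting the 63 points threshold. (n) would limit (m) — the reportable unit count is 20, under the 24 limit — but (o) sets (n) aside: (o) is triggered — a current Annual Certificate is held. (c) is therefore removed.
Exception (d) requires that the record contains personal medical information; but the briefing note contains only operational data, so (d) is unavailable.
No exception displaces § 76.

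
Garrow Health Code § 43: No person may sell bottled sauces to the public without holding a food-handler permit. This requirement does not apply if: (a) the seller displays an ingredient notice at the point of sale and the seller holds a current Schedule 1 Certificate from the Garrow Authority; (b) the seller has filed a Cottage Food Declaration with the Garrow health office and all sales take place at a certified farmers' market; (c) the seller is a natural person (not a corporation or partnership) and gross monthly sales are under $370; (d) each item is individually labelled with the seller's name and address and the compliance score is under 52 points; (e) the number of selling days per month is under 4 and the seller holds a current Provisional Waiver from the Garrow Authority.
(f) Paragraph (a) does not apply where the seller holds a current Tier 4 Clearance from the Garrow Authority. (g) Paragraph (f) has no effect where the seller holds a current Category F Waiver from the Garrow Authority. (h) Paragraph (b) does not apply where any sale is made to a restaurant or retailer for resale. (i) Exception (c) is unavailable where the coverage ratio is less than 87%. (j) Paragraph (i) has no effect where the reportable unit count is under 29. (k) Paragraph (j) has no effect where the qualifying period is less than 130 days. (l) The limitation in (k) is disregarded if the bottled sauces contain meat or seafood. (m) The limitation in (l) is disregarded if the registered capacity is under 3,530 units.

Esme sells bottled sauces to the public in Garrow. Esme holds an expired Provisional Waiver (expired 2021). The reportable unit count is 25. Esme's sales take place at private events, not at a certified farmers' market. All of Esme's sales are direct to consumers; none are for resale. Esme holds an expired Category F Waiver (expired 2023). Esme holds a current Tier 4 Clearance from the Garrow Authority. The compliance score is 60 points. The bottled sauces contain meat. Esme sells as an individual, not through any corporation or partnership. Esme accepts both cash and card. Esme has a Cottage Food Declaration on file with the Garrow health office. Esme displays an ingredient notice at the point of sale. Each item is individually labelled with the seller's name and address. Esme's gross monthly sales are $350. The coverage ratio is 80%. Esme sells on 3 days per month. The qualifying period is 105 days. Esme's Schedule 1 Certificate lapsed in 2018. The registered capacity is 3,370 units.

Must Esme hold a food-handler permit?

Yes — Esme must hold a food-handler permit.

Exception (a) fails — no current Schedule 1 Certificate is held.
Exception (b) does not apply: sales are at private events, not a certified farmers' market.
Exception (c) is satisfied on its face — the seller is a natural person; gross monthly sales are $350, under the $370 limit. But: (i) operates against (c): the coverage ratio is 80%, less than the 87% limit. (j) is engaged (the reportable unit count is 25, under the 29 limit), but yields to (k): (k) operates against (j): the qualifying period is 105 days, less than the 130 days limit. (l) is triggered (the bottled sauces contain meat), but is overridden by (m): (m) applies — the registered capacity is 3,370 units, under the 3,530 units limit. So (c) is unavailable.
Exception (d) does not apply: the compliance score is 60 points, not under 52 points.
Exception (e) does not apply: no current Provisional Waiver is held.
No exception applies. The general rule governs.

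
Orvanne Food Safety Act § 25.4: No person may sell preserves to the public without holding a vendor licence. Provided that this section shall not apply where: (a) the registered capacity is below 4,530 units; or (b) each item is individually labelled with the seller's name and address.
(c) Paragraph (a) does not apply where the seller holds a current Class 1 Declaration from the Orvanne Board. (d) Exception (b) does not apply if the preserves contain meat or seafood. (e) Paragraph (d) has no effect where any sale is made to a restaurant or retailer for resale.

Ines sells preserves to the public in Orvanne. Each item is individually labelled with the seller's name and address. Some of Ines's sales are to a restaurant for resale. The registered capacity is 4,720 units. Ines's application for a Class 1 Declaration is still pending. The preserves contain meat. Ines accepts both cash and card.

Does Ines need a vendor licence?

Exception (a) fails — the registered capacity is 4,720 units, not below 4,530 units.
Exception (b): items are individually labelled — every condition holds. Under paragraphs (d)–(e): (d) would limit (b) — the preserves contain meat — but (e) sets (d) aside: (e) operates — some sales are to a restaurant for resale. So (b) applies.

No — exception (b) applies; Ines is not required to hold a vendor licence.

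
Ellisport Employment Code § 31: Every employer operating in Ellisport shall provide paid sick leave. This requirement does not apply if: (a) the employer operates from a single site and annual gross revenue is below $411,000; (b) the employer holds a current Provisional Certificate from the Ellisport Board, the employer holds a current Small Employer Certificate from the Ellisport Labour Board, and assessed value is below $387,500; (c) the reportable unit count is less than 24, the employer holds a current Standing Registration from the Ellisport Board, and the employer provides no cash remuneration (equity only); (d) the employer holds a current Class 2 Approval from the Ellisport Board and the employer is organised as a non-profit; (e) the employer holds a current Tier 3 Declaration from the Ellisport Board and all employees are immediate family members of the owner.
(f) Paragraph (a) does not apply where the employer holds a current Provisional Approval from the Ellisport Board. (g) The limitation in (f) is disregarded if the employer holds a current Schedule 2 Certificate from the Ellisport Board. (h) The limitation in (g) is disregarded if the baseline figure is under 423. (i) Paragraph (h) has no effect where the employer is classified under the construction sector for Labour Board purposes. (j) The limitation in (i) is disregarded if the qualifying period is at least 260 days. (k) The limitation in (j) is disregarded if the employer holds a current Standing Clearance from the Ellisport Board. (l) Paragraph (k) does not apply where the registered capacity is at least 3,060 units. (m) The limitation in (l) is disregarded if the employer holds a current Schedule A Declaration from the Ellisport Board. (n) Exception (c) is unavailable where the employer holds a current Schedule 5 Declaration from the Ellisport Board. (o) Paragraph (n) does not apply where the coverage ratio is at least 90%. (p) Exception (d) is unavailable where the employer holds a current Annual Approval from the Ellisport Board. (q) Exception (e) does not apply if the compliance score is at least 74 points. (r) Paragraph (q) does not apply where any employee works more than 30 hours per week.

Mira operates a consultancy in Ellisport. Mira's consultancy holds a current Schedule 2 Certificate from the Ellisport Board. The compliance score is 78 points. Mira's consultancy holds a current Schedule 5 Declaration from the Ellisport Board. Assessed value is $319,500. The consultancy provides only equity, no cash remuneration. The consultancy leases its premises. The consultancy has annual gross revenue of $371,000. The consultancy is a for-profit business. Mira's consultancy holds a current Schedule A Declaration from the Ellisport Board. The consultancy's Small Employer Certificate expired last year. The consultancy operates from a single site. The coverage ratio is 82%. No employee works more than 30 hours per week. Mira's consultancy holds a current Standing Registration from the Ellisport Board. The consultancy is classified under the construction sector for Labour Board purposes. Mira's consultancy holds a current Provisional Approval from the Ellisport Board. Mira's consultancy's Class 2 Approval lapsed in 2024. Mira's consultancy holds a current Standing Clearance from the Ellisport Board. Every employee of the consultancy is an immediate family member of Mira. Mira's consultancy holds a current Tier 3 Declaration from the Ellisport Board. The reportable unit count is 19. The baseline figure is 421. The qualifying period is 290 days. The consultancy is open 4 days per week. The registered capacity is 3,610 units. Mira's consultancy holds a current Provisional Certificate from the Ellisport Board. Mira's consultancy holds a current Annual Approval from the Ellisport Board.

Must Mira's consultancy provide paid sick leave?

No — exception (a) applies; Mira's consultancy is not required to provide paid sick leave.

Exception (a) is satisfied on its face — the employer operates from a single site; annual gross revenue is $371,000, below the $411,000 limit. Considering the limiting provisions: (f) operates (a current Provisional Approval is held), but is itself disapplied by (g): (g) operates — a current Schedule 2 Certificate is held. (h) is engaged (the baseline figure is 421, under the 423 limit), but is overridden by (i): (i) operates — the consultancy is classified under the construction sector. (j) operates (the qualifying period is 290 days, meeting the 260 days threshold), but is overridden by (k): (k) operates against (j): a current Standing Clearance is held. (l) is engaged (the registered capacity is 3,610 units, meeting the 3,060 units threshold), but yields to (m): (m) operates against (l): a current Schedule A Declaration is held. Exception (a) stands.
Exception (b) fails — the Small Employer Certificate has expired.
Exception (c) is satisfied on its face — the reportable unit count is 19, less than the 24 limit; a current Standing Registration is held; remuneration is equity-only. Turning to paragraphs (n)–(o): (n) operates against (c): a current Schedule 5 Declaration is held. (o), which would lift (n), is not engaged — the coverage ratio is 82%, short of 90%. So (c) is unavailable.
Exception (d) fails — no current Class 2 Approval is held.
All of (e)'s requirements are met (a current Tier 3 Declaration is held; every employee is an immediate family member). But applying paragraphs (q)–(r): (q) operates against (e): the compliance score is 78 points, meeting the 74 points threshold. (r), which would lift (q), does not operate here — no employee exceeds 30 hours/week. (e) is therefore removed.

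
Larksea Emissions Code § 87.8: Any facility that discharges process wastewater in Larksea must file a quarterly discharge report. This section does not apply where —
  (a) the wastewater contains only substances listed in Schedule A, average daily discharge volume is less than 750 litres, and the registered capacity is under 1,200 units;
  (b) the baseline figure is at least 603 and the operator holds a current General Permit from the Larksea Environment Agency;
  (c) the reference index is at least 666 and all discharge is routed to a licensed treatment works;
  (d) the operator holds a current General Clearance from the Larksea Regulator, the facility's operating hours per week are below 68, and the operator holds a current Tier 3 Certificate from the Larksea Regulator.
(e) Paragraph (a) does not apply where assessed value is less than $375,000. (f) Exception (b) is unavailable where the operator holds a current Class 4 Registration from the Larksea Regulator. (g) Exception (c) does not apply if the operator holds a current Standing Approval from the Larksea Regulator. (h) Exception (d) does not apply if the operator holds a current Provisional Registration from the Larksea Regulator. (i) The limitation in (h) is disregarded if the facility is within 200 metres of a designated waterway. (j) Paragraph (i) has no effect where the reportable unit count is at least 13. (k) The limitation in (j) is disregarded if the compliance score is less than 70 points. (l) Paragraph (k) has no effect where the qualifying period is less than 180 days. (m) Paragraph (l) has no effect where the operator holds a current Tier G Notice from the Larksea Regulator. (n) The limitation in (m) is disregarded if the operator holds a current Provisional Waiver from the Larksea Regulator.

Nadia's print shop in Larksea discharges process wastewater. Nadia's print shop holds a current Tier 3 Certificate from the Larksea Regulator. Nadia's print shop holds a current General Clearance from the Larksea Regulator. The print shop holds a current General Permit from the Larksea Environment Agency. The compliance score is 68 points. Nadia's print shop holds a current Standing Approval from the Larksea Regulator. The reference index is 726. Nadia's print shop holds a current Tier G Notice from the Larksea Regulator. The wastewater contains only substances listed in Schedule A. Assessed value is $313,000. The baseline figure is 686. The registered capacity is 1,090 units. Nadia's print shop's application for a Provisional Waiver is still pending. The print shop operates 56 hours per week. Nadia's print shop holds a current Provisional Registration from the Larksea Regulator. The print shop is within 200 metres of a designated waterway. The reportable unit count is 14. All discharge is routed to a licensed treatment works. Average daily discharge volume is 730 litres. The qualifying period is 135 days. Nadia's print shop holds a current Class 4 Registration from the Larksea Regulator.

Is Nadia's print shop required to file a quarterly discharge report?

Exception (a)'s conditions are all satisfied: the wastewater is Schedule-A-only; average daily discharge volume is 730 litres, less than the 750 litres limit; the registered capacity is 1,090 units, under the 1,200 units limit. However, paragraph (e) must be considered: (e) is engaged — assessed value is $313,000, less than the $375,000 limit. So (a) is unavailable.
Exception (b)'s conditions are all satisfied: the baseline figure is 686, meeting the 603 threshold; a current General Permit is held. But: (f) is triggered — a current Class 4 Registration is held. (b) is therefore removed.
Exception (c): the reference index is 726, meeting the 666 threshold; discharge is routed to a licensed treatment works — every condition holds. However, paragraph (g) must be considered: (g) is engaged — a current Standing Approval is held. (c) is therefore removed.
Exception (d): a current General Clearance is held; the facility's operating hours per week are 56, below the 68 limit; a current Tier 3 Certificate is held — every condition holds. Under paragraphs (h)–(n): (h) would limit (d) — a current Provisional Registration is held — but (i) sets (h) aside: (i) operates against (h): the print shop is within 200 m of a designated waterway. (j) is engaged (the reportable unit count is 14, meeting the 13 threshold), but is overridden by (k): (k) operates against (j): the compliance score is 68 points, less than the 70 points limit. (l) would limit (k) — the qualifying period is 135 days, less than the 180 days limit — but (m) sets (l) aside: (m) applies — a current Tier G Notice is held. (n) does not operate here (no current Provisional Waiver is held), so (m) stands. Exception (d) stands.

No — exception (d) applies; Nadia's print shop is not required to file a quarterly discharge report.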